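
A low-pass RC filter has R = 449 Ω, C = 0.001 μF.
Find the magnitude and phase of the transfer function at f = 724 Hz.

Step 1 — Angular frequency: ω = 2π·724 = 4549 rad/s.
Step 2 — Transfer function: H(jω) = 1/(1 + jωRC).
Step 3 — Denominator: 1 + jωRC = 1 + j·4549·449·1e-09 = 1 + j0.002043.
Step 4 — H = 1 - j0.002043.
Step 5 — Magnitude: |H| = 1 (-0.0 dB); phase: φ = -0.1°.

|H| = 1 (-0.0 dB), φ = -0.1°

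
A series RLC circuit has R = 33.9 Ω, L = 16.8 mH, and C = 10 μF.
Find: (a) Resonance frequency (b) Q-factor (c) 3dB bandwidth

Step 1 — Resonance: ω₀ = 1/√(LC) = 1/√(0.0168·1e-05) = 2440 rad/s.
Step 2 — f₀ = ω₀/(2π) = 388.3 Hz.
Step 3 — Series Q: Q = ω₀L/R = 2440·0.0168/33.9 = 1.209.
Step 4 — Bandwidth: Δω = ω₀/Q = 2018 rad/s; BW = Δω/(2π) = 321.2 Hz.

(a) f₀ = 388.3 Hz  (b) Q = 1.209  (c) BW = 321.2 Hz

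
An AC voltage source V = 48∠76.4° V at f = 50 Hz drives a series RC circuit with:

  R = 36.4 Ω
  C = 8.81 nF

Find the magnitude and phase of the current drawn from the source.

Step 1 — Angular frequency: ω = 2π·f = 2π·50 = 314.2 rad/s.
Step 2 — Component impedances:
  R: Z = R = 36.4 Ω
  C: Z = 1/(jωC) = -j/(ω·C) = 0 - j3.613e+05 Ω
Step 3 — Series combination: Z_total = R + C = 36.4 - j3.613e+05 Ω = 3.613e+05∠-90.0° Ω.
Step 4 — Source phasor: V = 48∠76.4° V = 11.29 + j46.65 V.
Step 5 — Ohm's law: I = V / Z_total = (11.29 + j46.65) / (36.4 - j3.613e+05) = -0.0001291 + j3.125e-05 A.
Step 6 — Convert to polar: |I| = 0.0001329 A, ∠I = 166.4°.

I = 0.0001329∠166.4° A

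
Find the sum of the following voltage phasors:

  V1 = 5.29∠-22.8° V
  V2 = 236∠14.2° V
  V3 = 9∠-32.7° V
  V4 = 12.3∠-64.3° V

Step 1 — Convert each phasor to rectangular form:
  V1 = 5.29·(cos(-22.8°) + j·sin(-22.8°)) = 4.877 - j2.05 V
  V2 = 236·(cos(14.2°) + j·sin(14.2°)) = 228.8 + j57.89 V
  V3 = 9·(cos(-32.7°) + j·sin(-32.7°)) = 7.574 - j4.862 V
  V4 = 12.3·(cos(-64.3°) + j·sin(-64.3°)) = 5.334 - j11.08 V
Step 2 — Sum components: V_total = 246.6 + j39.9 V.
Step 3 — Convert to polar: |V_total| = 249.8 V, ∠V_total = 9.2°.

V_total = 249.8∠9.2° V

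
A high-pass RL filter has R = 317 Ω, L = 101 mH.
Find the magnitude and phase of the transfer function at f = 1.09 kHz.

Step 1 — Angular frequency: ω = 2π·1090 = 6849 rad/s.
Step 2 — Transfer function: H(jω) = jωL/(R + jωL).
Step 3 — Numerator jωL = j·691.7; denominator R + jωL = 317 + j691.7.
Step 4 — H = 0.8264 + j0.3787.
Step 5 — Magnitude: |H| = 0.9091 (-0.8 dB); phase: φ = 24.6°.

|H| = 0.9091 (-0.8 dB), φ = 24.6°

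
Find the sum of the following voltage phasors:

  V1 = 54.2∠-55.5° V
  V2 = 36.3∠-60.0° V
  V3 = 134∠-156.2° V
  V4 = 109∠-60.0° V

Step 1 — Convert each phasor to rectangular form:
  V1 = 54.2·(cos(-55.5°) + j·sin(-55.5°)) = 30.7 - j44.67 V
  V2 = 36.3·(cos(-60.0°) + j·sin(-60.0°)) = 18.15 - j31.44 V
  V3 = 134·(cos(-156.2°) + j·sin(-156.2°)) = -122.6 - j54.08 V
  V4 = 109·(cos(-60.0°) + j·sin(-60.0°)) = 54.5 - j94.4 V
Step 2 — Sum components: V_total = -19.26 - j224.6 V.
Step 3 — Convert to polar: |V_total| = 225.4 V, ∠V_total = -94.9°.

V_total = 225.4∠-94.9° V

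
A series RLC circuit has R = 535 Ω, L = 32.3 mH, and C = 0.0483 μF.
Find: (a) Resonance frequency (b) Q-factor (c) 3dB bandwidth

Step 1 — Resonance condition Im(Z)=0 gives ω₀ = 1/√(LC).
Step 2 — ω₀ = 1/√(0.0323·4.83e-08) = 2.532e+04 rad/s.
Step 3 — f₀ = ω₀/(2π) = 4029 Hz.
Step 4 — Series Q: Q = ω₀L/R = 2.532e+04·0.0323/535 = 1.529.
Step 5 — 3dB bandwidth: Δω = ω₀/Q = 1.656e+04 rad/s; BW = Δω/(2π) = 2636 Hz.

(a) f₀ = 4029 Hz  (b) Q = 1.529  (c) BW = 2636 Hz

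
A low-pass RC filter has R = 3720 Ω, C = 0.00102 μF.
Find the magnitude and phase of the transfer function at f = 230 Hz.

Step 1 — Angular frequency: ω = 2π·230 = 1445 rad/s.
Step 2 — Transfer function: H(jω) = 1/(1 + jωRC).
Step 3 — Denominator: 1 + jωRC = 1 + j·1445·3720·1.02e-09 = 1 + j0.005483.
Step 4 — H = 1 - j0.005483.
Step 5 — Magnitude: |H| = 1 (-0.0 dB); phase: φ = -0.3°.

|H| = 1 (-0.0 dB), φ = -0.3°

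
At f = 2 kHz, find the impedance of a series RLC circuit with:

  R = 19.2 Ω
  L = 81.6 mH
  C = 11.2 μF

Step 1 — Angular frequency: ω = 2π·f = 2π·2000 = 1.257e+04 rad/s.
Step 2 — Component impedances:
  R: Z = R = 19.2 Ω
  L: Z = jωL = j·1.257e+04·0.0816 = 0 + j1025 Ω
  C: Z = 1/(jωC) = -j/(ω·C) = 0 - j7.105 Ω
Step 3 — Series combination: Z_total = R + L + C = 19.2 + j1018 Ω = 1018∠88.9° Ω.

Z = 19.2 + j1018 Ω = 1018∠88.9° Ω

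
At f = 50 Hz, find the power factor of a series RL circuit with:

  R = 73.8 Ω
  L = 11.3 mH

Step 1 — Angular frequency: ω = 2π·f = 2π·50 = 314.2 rad/s.
Step 2 — Component impedances:
  R: Z = R = 73.8 Ω
  L: Z = jωL = j·314.2·0.0113 = 0 + j3.55 Ω
Step 3 — Series combination: Z_total = R + L = 73.8 + j3.55 Ω = 73.89∠2.8° Ω.
Step 4 — Power factor: PF = cos(φ) = Re(Z)/|Z| = 73.8/73.89 = 0.9988.
Step 5 — Type: Im(Z) = 3.55 ⇒ lagging (phase φ = 2.8°).

PF = 0.9988 (lagging, φ = 2.8°)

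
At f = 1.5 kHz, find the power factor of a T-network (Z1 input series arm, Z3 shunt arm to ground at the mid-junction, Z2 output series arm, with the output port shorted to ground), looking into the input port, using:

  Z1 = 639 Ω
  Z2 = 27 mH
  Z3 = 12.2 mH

Step 1 — Angular frequency: ω = 2π·f = 2π·1500 = 9425 rad/s.
Step 2 — Component impedances:
  Z1: Z = R = 639 Ω
  Z2: Z = jωL = j·9425·0.027 = 0 + j254.5 Ω
  Z3: Z = jωL = j·9425·0.0122 = 0 + j115 Ω
Step 3 — With the output port shorted to ground, the output series arm Z2 runs from the junction to ground; the shunt arm Z3 also runs from the junction to ground. They appear in parallel: Z3 || Z2 = 0 + j79.2 Ω.
Step 4 — Series with input arm Z1: Z_in = Z1 + (Z3 || Z2) = 639 + j79.2 Ω = 643.9∠7.1° Ω.
Step 5 — Power factor: PF = cos(φ) = Re(Z)/|Z| = 639/643.9 = 0.9924.
Step 6 — Type: Im(Z) = 79.2 ⇒ lagging (phase φ = 7.1°).

PF = 0.9924 (lagging, φ = 7.1°)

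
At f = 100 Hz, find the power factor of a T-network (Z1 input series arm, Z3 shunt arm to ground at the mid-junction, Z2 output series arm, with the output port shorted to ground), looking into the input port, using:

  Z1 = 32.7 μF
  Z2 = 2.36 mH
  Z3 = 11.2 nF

Step 1 — Angular frequency: ω = 2π·f = 2π·100 = 628.3 rad/s.
Step 2 — Component impedances:
  Z1: Z = 1/(jωC) = -j/(ω·C) = 0 - j48.67 Ω
  Z2: Z = jωL = j·628.3·0.00236 = 0 + j1.483 Ω
  Z3: Z = 1/(jωC) = -j/(ω·C) = 0 - j1.421e+05 Ω
Step 3 — With the output port shorted to ground, the output series arm Z2 runs from the junction to ground; the shunt arm Z3 also runs from the junction to ground. They appear in parallel: Z3 || Z2 = 0 + j1.483 Ω.
Step 4 — Series with input arm Z1: Z_in = Z1 + (Z3 || Z2) = 0 - j47.19 Ω = 47.19∠-90.0° Ω.
Step 5 — Power factor: PF = cos(φ) = Re(Z)/|Z| = 0/47.19 = 0.
Step 6 — Type: Im(Z) = -47.19 ⇒ leading (phase φ = -90.0°).

PF = 0 (leading, φ = -90.0°)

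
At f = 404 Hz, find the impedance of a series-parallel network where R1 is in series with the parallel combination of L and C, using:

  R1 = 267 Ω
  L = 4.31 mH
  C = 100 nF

Step 1 — Angular frequency: ω = 2π·f = 2π·404 = 2538 rad/s.
Step 2 — Component impedances:
  R1: Z = R = 267 Ω
  L: Z = jωL = j·2538·0.00431 = 0 + j10.94 Ω
  C: Z = 1/(jωC) = -j/(ω·C) = 0 - j3939 Ω
Step 3 — Parallel branch: L || C = 1/(1/L + 1/C) = 0 + j10.97 Ω.
Step 4 — Series with R1: Z_total = R1 + (L || C) = 267 + j10.97 Ω = 267.2∠2.4° Ω.

Z = 267 + j10.97 Ω = 267.2∠2.4° Ω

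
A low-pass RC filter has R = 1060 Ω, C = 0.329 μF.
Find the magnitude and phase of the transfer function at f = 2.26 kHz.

Step 1 — Angular frequency: ω = 2π·2260 = 1.42e+04 rad/s.
Step 2 — Transfer function: H(jω) = 1/(1 + jωRC).
Step 3 — Denominator: 1 + jωRC = 1 + j·1.42e+04·1060·3.29e-07 = 1 + j4.952.
Step 4 — H = 0.03918 - j0.194.
Step 5 — Magnitude: |H| = 0.1979 (-14.1 dB); phase: φ = -78.6°.

|H| = 0.1979 (-14.1 dB), φ = -78.6°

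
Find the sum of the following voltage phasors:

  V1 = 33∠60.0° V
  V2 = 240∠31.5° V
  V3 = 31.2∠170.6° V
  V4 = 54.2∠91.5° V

Step 1 — Convert each phasor to rectangular form:
  V1 = 33·(cos(60.0°) + j·sin(60.0°)) = 16.5 + j28.58 V
  V2 = 240·(cos(31.5°) + j·sin(31.5°)) = 204.6 + j125.4 V
  V3 = 31.2·(cos(170.6°) + j·sin(170.6°)) = -30.78 + j5.096 V
  V4 = 54.2·(cos(91.5°) + j·sin(91.5°)) = -1.419 + j54.18 V
Step 2 — Sum components: V_total = 188.9 + j213.3 V.
Step 3 — Convert to polar: |V_total| = 284.9 V, ∠V_total = 48.5°.

V_total = 284.9∠48.5° V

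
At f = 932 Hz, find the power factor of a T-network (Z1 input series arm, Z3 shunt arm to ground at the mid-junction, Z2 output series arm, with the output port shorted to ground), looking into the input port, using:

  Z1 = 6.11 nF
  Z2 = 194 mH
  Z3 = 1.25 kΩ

Step 1 — Angular frequency: ω = 2π·f = 2π·932 = 5856 rad/s.
Step 2 — Component impedances:
  Z1: Z = 1/(jωC) = -j/(ω·C) = 0 - j2.795e+04 Ω
  Z2: Z = jωL = j·5856·0.194 = 0 + j1136 Ω
  Z3: Z = R = 1250 Ω
Step 3 — With the output port shorted to ground, the output series arm Z2 runs from the junction to ground; the shunt arm Z3 also runs from the junction to ground. They appear in parallel: Z3 || Z2 = 565.4 + j622.2 Ω.
Step 4 — Series with input arm Z1: Z_in = Z1 + (Z3 || Z2) = 565.4 - j2.733e+04 Ω = 2.733e+04∠-88.8° Ω.
Step 5 — Power factor: PF = cos(φ) = Re(Z)/|Z| = 565.4/2.733e+04 = 0.02069.
Step 6 — Type: Im(Z) = -2.733e+04 ⇒ leading (phase φ = -88.8°).

PF = 0.02069 (leading, φ = -88.8°)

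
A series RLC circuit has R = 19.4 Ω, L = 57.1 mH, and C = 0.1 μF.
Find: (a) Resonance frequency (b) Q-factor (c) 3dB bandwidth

Step 1 — Resonance condition Im(Z)=0 gives ω₀ = 1/√(LC).
Step 2 — ω₀ = 1/√(0.0571·1e-07) = 1.323e+04 rad/s.
Step 3 — f₀ = ω₀/(2π) = 2106 Hz.
Step 4 — Series Q: Q = ω₀L/R = 1.323e+04·0.0571/19.4 = 38.95.
Step 5 — 3dB bandwidth: Δω = ω₀/Q = 339.8 rad/s; BW = Δω/(2π) = 54.07 Hz.

(a) f₀ = 2106 Hz  (b) Q = 38.95  (c) BW = 54.07 Hz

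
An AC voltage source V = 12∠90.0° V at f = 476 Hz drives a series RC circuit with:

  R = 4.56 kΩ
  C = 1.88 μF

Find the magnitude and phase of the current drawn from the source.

Step 1 — Angular frequency: ω = 2π·f = 2π·476 = 2991 rad/s.
Step 2 — Component impedances:
  R: Z = R = 4560 Ω
  C: Z = 1/(jωC) = -j/(ω·C) = 0 - j177.9 Ω
Step 3 — Series combination: Z_total = R + C = 4560 - j177.9 Ω = 4563∠-2.2° Ω.
Step 4 — Source phasor: V = 12∠90.0° V = 0 + j12 V.
Step 5 — Ohm's law: I = V / Z_total = (0 + j12) / (4560 - j177.9) = -0.0001025 + j0.002628 A.
Step 6 — Convert to polar: |I| = 0.00263 A, ∠I = 92.2°.

I = 0.00263∠92.2° A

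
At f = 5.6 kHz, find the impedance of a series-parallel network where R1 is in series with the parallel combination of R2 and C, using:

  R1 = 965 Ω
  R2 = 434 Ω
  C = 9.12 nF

Step 1 — Angular frequency: ω = 2π·f = 2π·5600 = 3.519e+04 rad/s.
Step 2 — Component impedances:
  R1: Z = R = 965 Ω
  R2: Z = R = 434 Ω
  C: Z = 1/(jωC) = -j/(ω·C) = 0 - j3116 Ω
Step 3 — Parallel branch: R2 || C = 1/(1/R2 + 1/C) = 425.7 - j59.29 Ω.
Step 4 — Series with R1: Z_total = R1 + (R2 || C) = 1391 - j59.29 Ω = 1392∠-2.4° Ω.

Z = 1391 - j59.29 Ω = 1392∠-2.4° Ω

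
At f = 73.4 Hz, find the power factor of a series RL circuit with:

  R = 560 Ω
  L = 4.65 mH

Step 1 — Angular frequency: ω = 2π·f = 2π·73.4 = 461.2 rad/s.
Step 2 — Component impedances:
  R: Z = R = 560 Ω
  L: Z = jωL = j·461.2·0.00465 = 0 + j2.145 Ω
Step 3 — Series combination: Z_total = R + L = 560 + j2.145 Ω = 560∠0.2° Ω.
Step 4 — Power factor: PF = cos(φ) = Re(Z)/|Z| = 560/560 = 1.
Step 5 — Type: Im(Z) = 2.145 ⇒ lagging (phase φ = 0.2°).

PF = 1 (lagging, φ = 0.2°)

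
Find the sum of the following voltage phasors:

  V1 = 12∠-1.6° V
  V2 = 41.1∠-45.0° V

Step 1 — Convert each phasor to rectangular form:
  V1 = 12·(cos(-1.6°) + j·sin(-1.6°)) = 12 - j0.3351 V
  V2 = 41.1·(cos(-45.0°) + j·sin(-45.0°)) = 29.06 - j29.06 V
Step 2 — Sum components: V_total = 41.06 - j29.4 V.
Step 3 — Convert to polar: |V_total| = 50.5 V, ∠V_total = -35.6°.

V_total = 50.5∠-35.6° V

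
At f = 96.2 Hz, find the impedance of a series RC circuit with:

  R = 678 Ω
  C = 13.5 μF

Step 1 — Angular frequency: ω = 2π·f = 2π·96.2 = 604.4 rad/s.
Step 2 — Component impedances:
  R: Z = R = 678 Ω
  C: Z = 1/(jωC) = -j/(ω·C) = 0 - j122.5 Ω
Step 3 — Series combination: Z_total = R + C = 678 - j122.5 Ω = 689∠-10.2° Ω.

Z = 678 - j122.5 Ω = 689∠-10.2° Ω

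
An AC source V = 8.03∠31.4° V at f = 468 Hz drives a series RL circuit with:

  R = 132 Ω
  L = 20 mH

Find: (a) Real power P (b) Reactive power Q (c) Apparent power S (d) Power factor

Step 1 — Angular frequency: ω = 2π·f = 2π·468 = 2941 rad/s.
Step 2 — Component impedances:
  R: Z = R = 132 Ω
  L: Z = jωL = j·2941·0.02 = 0 + j58.81 Ω
Step 3 — Series combination: Z_total = R + L = 132 + j58.81 Ω = 144.5∠24.0° Ω.
Step 4 — Source phasor: V = 8.03∠31.4° V = 6.854 + j4.184 V.
Step 5 — Current: I = V / Z = 0.05511 + j0.007143 A = 0.05557∠7.4° A.
Step 6 — Complex power: S = V·I* = 0.4076 + j0.1816 VA.
Step 7 — Real power: P = Re(S) = 0.4076 W.
Step 8 — Reactive power: Q = Im(S) = 0.1816 VAR.
Step 9 — Apparent power: |S| = 0.4462 VA.
Step 10 — Power factor: PF = P/|S| = 0.9134 (lagging).

(a) P = 0.4076 W  (b) Q = 0.1816 VAR  (c) S = 0.4462 VA  (d) PF = 0.9134 (lagging)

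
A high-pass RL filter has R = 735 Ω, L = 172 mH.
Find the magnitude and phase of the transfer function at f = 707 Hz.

Step 1 — Angular frequency: ω = 2π·707 = 4442 rad/s.
Step 2 — Transfer function: H(jω) = jωL/(R + jωL).
Step 3 — Numerator jωL = j·764.1; denominator R + jωL = 735 + j764.1.
Step 4 — H = 0.5194 + j0.4996.
Step 5 — Magnitude: |H| = 0.7207 (-2.8 dB); phase: φ = 43.9°.

|H| = 0.7207 (-2.8 dB), φ = 43.9°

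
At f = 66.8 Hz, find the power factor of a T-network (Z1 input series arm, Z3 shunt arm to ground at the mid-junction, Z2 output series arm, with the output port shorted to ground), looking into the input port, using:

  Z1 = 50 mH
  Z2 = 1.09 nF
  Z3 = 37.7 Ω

Step 1 — Angular frequency: ω = 2π·f = 2π·66.8 = 419.7 rad/s.
Step 2 — Component impedances:
  Z1: Z = jωL = j·419.7·0.05 = 0 + j20.99 Ω
  Z2: Z = 1/(jωC) = -j/(ω·C) = 0 - j2.186e+06 Ω
  Z3: Z = R = 37.7 Ω
Step 3 — With the output port shorted to ground, the output series arm Z2 runs from the junction to ground; the shunt arm Z3 also runs from the junction to ground. They appear in parallel: Z3 || Z2 = 37.7 - j0.0006502 Ω.
Step 4 — Series with input arm Z1: Z_in = Z1 + (Z3 || Z2) = 37.7 + j20.99 Ω = 43.15∠29.1° Ω.
Step 5 — Power factor: PF = cos(φ) = Re(Z)/|Z| = 37.7/43.147 = 0.8738.
Step 6 — Type: Im(Z) = 20.99 ⇒ lagging (phase φ = 29.1°).

PF = 0.8738 (lagging, φ = 29.1°)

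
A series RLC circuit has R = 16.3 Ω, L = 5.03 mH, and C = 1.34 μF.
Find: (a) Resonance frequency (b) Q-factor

Step 1 — Resonance condition Im(Z)=0 gives ω₀ = 1/√(LC).
Step 2 — ω₀ = 1/√(0.00503·1.34e-06) = 1.218e+04 rad/s.
Step 3 — f₀ = ω₀/(2π) = 1939 Hz.
Step 4 — Series Q: Q = ω₀L/R = 1.218e+04·0.00503/16.3 = 3.759.

(a) f₀ = 1939 Hz  (b) Q = 3.759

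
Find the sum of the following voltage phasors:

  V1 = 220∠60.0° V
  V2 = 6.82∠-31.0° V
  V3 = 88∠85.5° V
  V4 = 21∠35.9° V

Step 1 — Convert each phasor to rectangular form:
  V1 = 220·(cos(60.0°) + j·sin(60.0°)) = 110 + j190.5 V
  V2 = 6.82·(cos(-31.0°) + j·sin(-31.0°)) = 5.846 - j3.513 V
  V3 = 88·(cos(85.5°) + j·sin(85.5°)) = 6.904 + j87.73 V
  V4 = 21·(cos(35.9°) + j·sin(35.9°)) = 17.01 + j12.31 V
Step 2 — Sum components: V_total = 139.8 + j287.1 V.
Step 3 — Convert to polar: |V_total| = 319.3 V, ∠V_total = 64.0°.

V_total = 319.3∠64.0° V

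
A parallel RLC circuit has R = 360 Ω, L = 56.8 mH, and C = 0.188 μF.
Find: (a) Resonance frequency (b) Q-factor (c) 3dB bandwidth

Step 1 — Resonance: ω₀ = 1/√(LC) = 1/√(0.0568·1.88e-07) = 9677 rad/s.
Step 2 — f₀ = ω₀/(2π) = 1540 Hz.
Step 3 — Parallel Q: Q = R/(ω₀L) = 360/(9677·0.0568) = 0.6549.
Step 4 — Bandwidth: Δω = ω₀/Q = 1.478e+04 rad/s; BW = Δω/(2π) = 2352 Hz.

(a) f₀ = 1540 Hz  (b) Q = 0.6549  (c) BW = 2352 Hz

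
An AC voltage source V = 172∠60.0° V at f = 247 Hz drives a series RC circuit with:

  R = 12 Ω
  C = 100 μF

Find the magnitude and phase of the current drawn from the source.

Step 1 — Angular frequency: ω = 2π·f = 2π·247 = 1552 rad/s.
Step 2 — Component impedances:
  R: Z = R = 12 Ω
  C: Z = 1/(jωC) = -j/(ω·C) = 0 - j6.444 Ω
Step 3 — Series combination: Z_total = R + C = 12 - j6.444 Ω = 13.62∠-28.2° Ω.
Step 4 — Source phasor: V = 172∠60.0° V = 86 + j149 V.
Step 5 — Ohm's law: I = V / Z_total = (86 + j149) / (12 - j6.444) = 0.3892 + j12.62 A.
Step 6 — Convert to polar: |I| = 12.63 A, ∠I = 88.2°.

I = 12.63∠88.2° A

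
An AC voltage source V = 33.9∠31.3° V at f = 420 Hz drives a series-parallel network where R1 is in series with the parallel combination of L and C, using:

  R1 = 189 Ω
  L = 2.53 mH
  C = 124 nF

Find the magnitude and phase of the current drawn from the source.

Step 1 — Angular frequency: ω = 2π·f = 2π·420 = 2639 rad/s.
Step 2 — Component impedances:
  R1: Z = R = 189 Ω
  L: Z = jωL = j·2639·0.00253 = 0 + j6.677 Ω
  C: Z = 1/(jωC) = -j/(ω·C) = 0 - j3056 Ω
Step 3 — Parallel branch: L || C = 1/(1/L + 1/C) = 0 + j6.691 Ω.
Step 4 — Series with R1: Z_total = R1 + (L || C) = 189 + j6.691 Ω = 189.1∠2.0° Ω.
Step 5 — Source phasor: V = 33.9∠31.3° V = 28.97 + j17.61 V.
Step 6 — Ohm's law: I = V / Z_total = (28.97 + j17.61) / (189 + j6.691) = 0.1564 + j0.08765 A.
Step 7 — Convert to polar: |I| = 0.1793 A, ∠I = 29.3°.

I = 0.1793∠29.3° A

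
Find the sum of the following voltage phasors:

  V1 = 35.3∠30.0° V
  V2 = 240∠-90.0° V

Step 1 — Convert each phasor to rectangular form:
  V1 = 35.3·(cos(30.0°) + j·sin(30.0°)) = 30.57 + j17.65 V
  V2 = 240·(cos(-90.0°) + j·sin(-90.0°)) = 0 - j240 V
Step 2 — Sum components: V_total = 30.57 - j222.3 V.
Step 3 — Convert to polar: |V_total| = 224.4 V, ∠V_total = -82.2°.

V_total = 224.4∠-82.2° V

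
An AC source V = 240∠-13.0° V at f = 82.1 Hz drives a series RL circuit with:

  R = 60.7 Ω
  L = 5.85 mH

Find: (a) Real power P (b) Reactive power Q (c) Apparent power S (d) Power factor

Step 1 — Angular frequency: ω = 2π·f = 2π·82.1 = 515.8 rad/s.
Step 2 — Component impedances:
  R: Z = R = 60.7 Ω
  L: Z = jωL = j·515.8·0.00585 = 0 + j3.018 Ω
Step 3 — Series combination: Z_total = R + L = 60.7 + j3.018 Ω = 60.77∠2.8° Ω.
Step 4 — Source phasor: V = 240∠-13.0° V = 233.8 - j53.99 V.
Step 5 — Current: I = V / Z = 3.799 - j1.078 A = 3.949∠-15.8° A.
Step 6 — Complex power: S = V·I* = 946.6 + j47.06 VA.
Step 7 — Real power: P = Re(S) = 946.6 W.
Step 8 — Reactive power: Q = Im(S) = 47.06 VAR.
Step 9 — Apparent power: |S| = 947.8 VA.
Step 10 — Power factor: PF = P/|S| = 0.9988 (lagging).

(a) P = 946.6 W  (b) Q = 47.06 VAR  (c) S = 947.8 VA  (d) PF = 0.9988 (lagging)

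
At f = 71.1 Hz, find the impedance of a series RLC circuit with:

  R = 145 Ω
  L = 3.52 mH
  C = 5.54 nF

Step 1 — Angular frequency: ω = 2π·f = 2π·71.1 = 446.7 rad/s.
Step 2 — Component impedances:
  R: Z = R = 145 Ω
  L: Z = jωL = j·446.7·0.00352 = 0 + j1.573 Ω
  C: Z = 1/(jωC) = -j/(ω·C) = 0 - j4.041e+05 Ω
Step 3 — Series combination: Z_total = R + L + C = 145 - j4.041e+05 Ω = 4.041e+05∠-90.0° Ω.

Z = 145 - j4.041e+05 Ω = 4.041e+05∠-90.0° Ω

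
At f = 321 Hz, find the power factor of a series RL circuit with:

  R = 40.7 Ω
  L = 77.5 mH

Step 1 — Angular frequency: ω = 2π·f = 2π·321 = 2017 rad/s.
Step 2 — Component impedances:
  R: Z = R = 40.7 Ω
  L: Z = jωL = j·2017·0.0775 = 0 + j156.3 Ω
Step 3 — Series combination: Z_total = R + L = 40.7 + j156.3 Ω = 161.5∠75.4° Ω.
Step 4 — Power factor: PF = cos(φ) = Re(Z)/|Z| = 40.7/161.5 = 0.252.
Step 5 — Type: Im(Z) = 156.3 ⇒ lagging (phase φ = 75.4°).

PF = 0.252 (lagging, φ = 75.4°)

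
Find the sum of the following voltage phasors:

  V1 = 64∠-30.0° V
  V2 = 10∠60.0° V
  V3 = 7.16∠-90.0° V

Step 1 — Convert each phasor to rectangular form:
  V1 = 64·(cos(-30.0°) + j·sin(-30.0°)) = 55.43 - j32 V
  V2 = 10·(cos(60.0°) + j·sin(60.0°)) = 5 + j8.66 V
  V3 = 7.16·(cos(-90.0°) + j·sin(-90.0°)) = 0 - j7.16 V
Step 2 — Sum components: V_total = 60.43 - j30.5 V.
Step 3 — Convert to polar: |V_total| = 67.69 V, ∠V_total = -26.8°.

V_total = 67.69∠-26.8° V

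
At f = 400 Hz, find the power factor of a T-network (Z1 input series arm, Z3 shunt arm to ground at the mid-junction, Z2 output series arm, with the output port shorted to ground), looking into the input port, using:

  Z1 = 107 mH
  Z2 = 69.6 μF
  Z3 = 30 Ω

Step 1 — Angular frequency: ω = 2π·f = 2π·400 = 2513 rad/s.
Step 2 — Component impedances:
  Z1: Z = jωL = j·2513·0.107 = 0 + j268.9 Ω
  Z2: Z = 1/(jωC) = -j/(ω·C) = 0 - j5.717 Ω
  Z3: Z = R = 30 Ω
Step 3 — With the output port shorted to ground, the output series arm Z2 runs from the junction to ground; the shunt arm Z3 also runs from the junction to ground. They appear in parallel: Z3 || Z2 = 1.051 - j5.516 Ω.
Step 4 — Series with input arm Z1: Z_in = Z1 + (Z3 || Z2) = 1.051 + j263.4 Ω = 263.4∠89.8° Ω.
Step 5 — Power factor: PF = cos(φ) = Re(Z)/|Z| = 1.0512/263.41 = 0.003991.
Step 6 — Type: Im(Z) = 263.4 ⇒ lagging (phase φ = 89.8°).

PF = 0.003991 (lagging, φ = 89.8°)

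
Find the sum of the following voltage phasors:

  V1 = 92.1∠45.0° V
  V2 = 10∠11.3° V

Step 1 — Convert each phasor to rectangular form:
  V1 = 92.1·(cos(45.0°) + j·sin(45.0°)) = 65.12 + j65.12 V
  V2 = 10·(cos(11.3°) + j·sin(11.3°)) = 9.806 + j1.959 V
Step 2 — Sum components: V_total = 74.93 + j67.08 V.
Step 3 — Convert to polar: |V_total| = 100.6 V, ∠V_total = 41.8°.

V_total = 100.6∠41.8° V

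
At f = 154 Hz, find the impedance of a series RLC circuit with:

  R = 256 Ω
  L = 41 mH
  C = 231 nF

Step 1 — Angular frequency: ω = 2π·f = 2π·154 = 967.6 rad/s.
Step 2 — Component impedances:
  R: Z = R = 256 Ω
  L: Z = jωL = j·967.6·0.041 = 0 + j39.67 Ω
  C: Z = 1/(jωC) = -j/(ω·C) = 0 - j4474 Ω
Step 3 — Series combination: Z_total = R + L + C = 256 - j4434 Ω = 4442∠-86.7° Ω.

Z = 256 - j4434 Ω = 4442∠-86.7° Ω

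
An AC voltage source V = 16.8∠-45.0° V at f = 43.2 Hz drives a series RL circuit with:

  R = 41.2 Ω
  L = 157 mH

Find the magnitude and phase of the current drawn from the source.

Step 1 — Angular frequency: ω = 2π·f = 2π·43.2 = 271.4 rad/s.
Step 2 — Component impedances:
  R: Z = R = 41.2 Ω
  L: Z = jωL = j·271.4·0.157 = 0 + j42.62 Ω
Step 3 — Series combination: Z_total = R + L = 41.2 + j42.62 Ω = 59.27∠46.0° Ω.
Step 4 — Source phasor: V = 16.8∠-45.0° V = 11.88 - j11.88 V.
Step 5 — Ohm's law: I = V / Z_total = (11.88 - j11.88) / (41.2 + j42.62) = -0.004784 - j0.2834 A.
Step 6 — Convert to polar: |I| = 0.2834 A, ∠I = -91.0°.

I = 0.2834∠-91.0° A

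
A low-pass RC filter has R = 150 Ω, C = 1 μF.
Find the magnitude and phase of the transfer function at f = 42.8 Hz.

Step 1 — Angular frequency: ω = 2π·42.8 = 268.9 rad/s.
Step 2 — Transfer function: H(jω) = 1/(1 + jωRC).
Step 3 — Denominator: 1 + jωRC = 1 + j·268.9·150·1e-06 = 1 + j0.04034.
Step 4 — H = 0.9984 - j0.04027.
Step 5 — Magnitude: |H| = 0.9992 (-0.0 dB); phase: φ = -2.3°.

|H| = 0.9992 (-0.0 dB), φ = -2.3°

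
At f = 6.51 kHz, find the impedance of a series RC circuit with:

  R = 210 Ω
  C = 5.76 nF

Step 1 — Angular frequency: ω = 2π·f = 2π·6510 = 4.09e+04 rad/s.
Step 2 — Component impedances:
  R: Z = R = 210 Ω
  C: Z = 1/(jωC) = -j/(ω·C) = 0 - j4244 Ω
Step 3 — Series combination: Z_total = R + C = 210 - j4244 Ω = 4250∠-87.2° Ω.

Z = 210 - j4244 Ω = 4250∠-87.2° Ω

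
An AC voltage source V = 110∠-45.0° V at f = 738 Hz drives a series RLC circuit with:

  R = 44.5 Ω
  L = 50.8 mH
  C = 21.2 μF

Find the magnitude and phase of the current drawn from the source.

Step 1 — Angular frequency: ω = 2π·f = 2π·738 = 4637 rad/s.
Step 2 — Component impedances:
  R: Z = R = 44.5 Ω
  L: Z = jωL = j·4637·0.0508 = 0 + j235.6 Ω
  C: Z = 1/(jωC) = -j/(ω·C) = 0 - j10.17 Ω
Step 3 — Series combination: Z_total = R + L + C = 44.5 + j225.4 Ω = 229.7∠78.8° Ω.
Step 4 — Source phasor: V = 110∠-45.0° V = 77.78 - j77.78 V.
Step 5 — Ohm's law: I = V / Z_total = (77.78 - j77.78) / (44.5 + j225.4) = -0.2666 - j0.3977 A.
Step 6 — Convert to polar: |I| = 0.4788 A, ∠I = -123.8°.

I = 0.4788∠-123.8° A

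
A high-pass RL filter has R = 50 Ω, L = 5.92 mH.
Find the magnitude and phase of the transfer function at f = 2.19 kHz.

Step 1 — Angular frequency: ω = 2π·2190 = 1.376e+04 rad/s.
Step 2 — Transfer function: H(jω) = jωL/(R + jωL).
Step 3 — Numerator jωL = j·81.46; denominator R + jωL = 50 + j81.46.
Step 4 — H = 0.7264 + j0.4458.
Step 5 — Magnitude: |H| = 0.8523 (-1.4 dB); phase: φ = 31.5°.

|H| = 0.8523 (-1.4 dB), φ = 31.5°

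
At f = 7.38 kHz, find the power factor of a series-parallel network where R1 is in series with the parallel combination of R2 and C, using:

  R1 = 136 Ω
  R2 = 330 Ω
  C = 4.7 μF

Step 1 — Angular frequency: ω = 2π·f = 2π·7380 = 4.637e+04 rad/s.
Step 2 — Component impedances:
  R1: Z = R = 136 Ω
  R2: Z = R = 330 Ω
  C: Z = 1/(jωC) = -j/(ω·C) = 0 - j4.588 Ω
Step 3 — Parallel branch: R2 || C = 1/(1/R2 + 1/C) = 0.06379 - j4.588 Ω.
Step 4 — Series with R1: Z_total = R1 + (R2 || C) = 136.1 - j4.588 Ω = 136.1∠-1.9° Ω.
Step 5 — Power factor: PF = cos(φ) = Re(Z)/|Z| = 136.06/136.14 = 0.9994.
Step 6 — Type: Im(Z) = -4.588 ⇒ leading (phase φ = -1.9°).

PF = 0.9994 (leading, φ = -1.9°)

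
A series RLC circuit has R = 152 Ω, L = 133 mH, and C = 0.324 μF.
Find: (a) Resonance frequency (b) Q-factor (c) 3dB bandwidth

Step 1 — Resonance: ω₀ = 1/√(LC) = 1/√(0.133·3.24e-07) = 4817 rad/s.
Step 2 — f₀ = ω₀/(2π) = 766.7 Hz.
Step 3 — Series Q: Q = ω₀L/R = 4817·0.133/152 = 4.215.
Step 4 — Bandwidth: Δω = ω₀/Q = 1143 rad/s; BW = Δω/(2π) = 181.9 Hz.

(a) f₀ = 766.7 Hz  (b) Q = 4.215  (c) BW = 181.9 Hz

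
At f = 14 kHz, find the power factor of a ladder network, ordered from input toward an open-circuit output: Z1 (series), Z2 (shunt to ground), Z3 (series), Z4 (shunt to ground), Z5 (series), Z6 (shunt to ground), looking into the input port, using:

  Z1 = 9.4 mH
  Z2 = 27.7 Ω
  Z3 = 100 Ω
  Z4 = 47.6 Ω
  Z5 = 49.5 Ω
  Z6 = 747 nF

Step 1 — Angular frequency: ω = 2π·f = 2π·1.4e+04 = 8.796e+04 rad/s.
Step 2 — Component impedances:
  Z1: Z = jωL = j·8.796e+04·0.0094 = 0 + j826.9 Ω
  Z2: Z = R = 27.7 Ω
  Z3: Z = R = 100 Ω
  Z4: Z = R = 47.6 Ω
  Z5: Z = R = 49.5 Ω
  Z6: Z = 1/(jωC) = -j/(ω·C) = 0 - j15.22 Ω
Step 3 — Ladder network (open output): work backward from the far end, alternating series and parallel combinations. Z_in = 22.67 + j826.7 Ω = 827.1∠88.4° Ω.
Step 4 — Power factor: PF = cos(φ) = Re(Z)/|Z| = 22.67/827.1 = 0.02741.
Step 5 — Type: Im(Z) = 826.7 ⇒ lagging (phase φ = 88.4°).

PF = 0.02741 (lagging, φ = 88.4°)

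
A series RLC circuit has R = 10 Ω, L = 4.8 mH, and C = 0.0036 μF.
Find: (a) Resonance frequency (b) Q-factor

Step 1 — Resonance condition Im(Z)=0 gives ω₀ = 1/√(LC).
Step 2 — ω₀ = 1/√(0.0048·3.6e-09) = 2.406e+05 rad/s.
Step 3 — f₀ = ω₀/(2π) = 3.829e+04 Hz.
Step 4 — Series Q: Q = ω₀L/R = 2.406e+05·0.0048/10 = 115.5.

(a) f₀ = 3.829e+04 Hz  (b) Q = 115.5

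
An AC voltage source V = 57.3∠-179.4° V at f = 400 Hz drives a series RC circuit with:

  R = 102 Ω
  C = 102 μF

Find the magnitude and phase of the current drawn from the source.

Step 1 — Angular frequency: ω = 2π·f = 2π·400 = 2513 rad/s.
Step 2 — Component impedances:
  R: Z = R = 102 Ω
  C: Z = 1/(jωC) = -j/(ω·C) = 0 - j3.901 Ω
Step 3 — Series combination: Z_total = R + C = 102 - j3.901 Ω = 102.1∠-2.2° Ω.
Step 4 — Source phasor: V = 57.3∠-179.4° V = -57.3 - j0.6 V.
Step 5 — Ohm's law: I = V / Z_total = (-57.3 - j0.6) / (102 - j3.901) = -0.5607 - j0.02733 A.
Step 6 — Convert to polar: |I| = 0.5614 A, ∠I = -177.2°.

I = 0.5614∠-177.2° A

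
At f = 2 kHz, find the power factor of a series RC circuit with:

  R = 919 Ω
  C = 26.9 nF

Step 1 — Angular frequency: ω = 2π·f = 2π·2000 = 1.257e+04 rad/s.
Step 2 — Component impedances:
  R: Z = R = 919 Ω
  C: Z = 1/(jωC) = -j/(ω·C) = 0 - j2958 Ω
Step 3 — Series combination: Z_total = R + C = 919 - j2958 Ω = 3098∠-72.7° Ω.
Step 4 — Power factor: PF = cos(φ) = Re(Z)/|Z| = 919/3097.7 = 0.2967.
Step 5 — Type: Im(Z) = -2958 ⇒ leading (phase φ = -72.7°).

PF = 0.2967 (leading, φ = -72.7°)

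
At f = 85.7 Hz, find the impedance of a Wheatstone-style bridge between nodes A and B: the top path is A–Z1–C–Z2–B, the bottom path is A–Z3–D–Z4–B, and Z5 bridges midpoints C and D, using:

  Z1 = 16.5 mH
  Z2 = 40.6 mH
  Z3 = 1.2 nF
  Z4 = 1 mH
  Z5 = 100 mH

Step 1 — Angular frequency: ω = 2π·f = 2π·85.7 = 538.5 rad/s.
Step 2 — Component impedances:
  Z1: Z = jωL = j·538.5·0.0165 = 0 + j8.885 Ω
  Z2: Z = jωL = j·538.5·0.0406 = 0 + j21.86 Ω
  Z3: Z = 1/(jωC) = -j/(ω·C) = 0 - j1.548e+06 Ω
  Z4: Z = jωL = j·538.5·0.001 = 0 + j0.5385 Ω
  Z5: Z = jωL = j·538.5·0.1 = 0 + j53.85 Ω
Step 3 — Bridge requires nodal analysis (the Z5 bridge couples midpoints C and D, so the two paths cannot be reduced to a simple series/parallel combination). Setting node B to ground and injecting 1 A at node A, the 3-node admittance system at A, C, D solves to V_A = Z_AB = 0 + j24.48 Ω = 24.48∠90.0° Ω.

Z = 0 + j24.48 Ω = 24.48∠90.0° Ω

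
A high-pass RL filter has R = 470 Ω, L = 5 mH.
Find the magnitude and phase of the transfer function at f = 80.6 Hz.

Step 1 — Angular frequency: ω = 2π·80.6 = 506.4 rad/s.
Step 2 — Transfer function: H(jω) = jωL/(R + jωL).
Step 3 — Numerator jωL = j·2.532; denominator R + jωL = 470 + j2.532.
Step 4 — H = 2.902e-05 + j0.005387.
Step 5 — Magnitude: |H| = 0.005387 (-45.4 dB); phase: φ = 89.7°.

|H| = 0.005387 (-45.4 dB), φ = 89.7°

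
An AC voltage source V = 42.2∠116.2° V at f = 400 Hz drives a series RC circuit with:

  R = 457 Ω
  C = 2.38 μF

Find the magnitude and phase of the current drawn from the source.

Step 1 — Angular frequency: ω = 2π·f = 2π·400 = 2513 rad/s.
Step 2 — Component impedances:
  R: Z = R = 457 Ω
  C: Z = 1/(jωC) = -j/(ω·C) = 0 - j167.2 Ω
Step 3 — Series combination: Z_total = R + C = 457 - j167.2 Ω = 486.6∠-20.1° Ω.
Step 4 — Source phasor: V = 42.2∠116.2° V = -18.63 + j37.86 V.
Step 5 — Ohm's law: I = V / Z_total = (-18.63 + j37.86) / (457 - j167.2) = -0.06269 + j0.05992 A.
Step 6 — Convert to polar: |I| = 0.08672 A, ∠I = 136.3°.

I = 0.08672∠136.3° A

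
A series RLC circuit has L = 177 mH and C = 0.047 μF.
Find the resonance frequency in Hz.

Step 1 — Resonance condition Im(Z)=0 gives ω₀ = 1/√(LC).
Step 2 — ω₀ = 1/√(0.177·4.7e-08) = 1.096e+04 rad/s.
Step 3 — f₀ = ω₀/(2π) = 1745 Hz.

f₀ = 1745 Hz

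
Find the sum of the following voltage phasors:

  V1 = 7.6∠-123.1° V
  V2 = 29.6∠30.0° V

Step 1 — Convert each phasor to rectangular form:
  V1 = 7.6·(cos(-123.1°) + j·sin(-123.1°)) = -4.15 - j6.367 V
  V2 = 29.6·(cos(30.0°) + j·sin(30.0°)) = 25.63 + j14.8 V
Step 2 — Sum components: V_total = 21.48 + j8.433 V.
Step 3 — Convert to polar: |V_total| = 23.08 V, ∠V_total = 21.4°.

V_total = 23.08∠21.4° V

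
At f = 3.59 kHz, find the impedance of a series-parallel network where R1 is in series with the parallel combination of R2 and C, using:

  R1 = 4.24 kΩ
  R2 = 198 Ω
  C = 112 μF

Step 1 — Angular frequency: ω = 2π·f = 2π·3590 = 2.256e+04 rad/s.
Step 2 — Component impedances:
  R1: Z = R = 4240 Ω
  R2: Z = R = 198 Ω
  C: Z = 1/(jωC) = -j/(ω·C) = 0 - j0.3958 Ω
Step 3 — Parallel branch: R2 || C = 1/(1/R2 + 1/C) = 0.0007913 - j0.3958 Ω.
Step 4 — Series with R1: Z_total = R1 + (R2 || C) = 4240 - j0.3958 Ω = 4240∠-0.0° Ω.

Z = 4240 - j0.3958 Ω = 4240∠-0.0° Ω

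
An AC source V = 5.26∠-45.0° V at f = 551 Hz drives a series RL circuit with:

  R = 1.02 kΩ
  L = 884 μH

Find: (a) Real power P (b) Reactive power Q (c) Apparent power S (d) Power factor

Step 1 — Angular frequency: ω = 2π·f = 2π·551 = 3462 rad/s.
Step 2 — Component impedances:
  R: Z = R = 1020 Ω
  L: Z = jωL = j·3462·0.000884 = 0 + j3.06 Ω
Step 3 — Series combination: Z_total = R + L = 1020 + j3.06 Ω = 1020∠0.2° Ω.
Step 4 — Source phasor: V = 5.26∠-45.0° V = 3.719 - j3.719 V.
Step 5 — Current: I = V / Z = 0.003635 - j0.003657 A = 0.005157∠-45.2° A.
Step 6 — Complex power: S = V·I* = 0.02712 + j8.139e-05 VA.
Step 7 — Real power: P = Re(S) = 0.02712 W.
Step 8 — Reactive power: Q = Im(S) = 8.139e-05 VAR.
Step 9 — Apparent power: |S| = 0.02712 VA.
Step 10 — Power factor: PF = P/|S| = 1 (lagging).

(a) P = 0.02712 W  (b) Q = 8.139e-05 VAR  (c) S = 0.02712 VA  (d) PF = 1 (lagging)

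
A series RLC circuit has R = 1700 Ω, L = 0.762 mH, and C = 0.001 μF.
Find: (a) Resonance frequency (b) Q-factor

Step 1 — Resonance condition Im(Z)=0 gives ω₀ = 1/√(LC).
Step 2 — ω₀ = 1/√(0.000762·1e-09) = 1.146e+06 rad/s.
Step 3 — f₀ = ω₀/(2π) = 1.823e+05 Hz.
Step 4 — Series Q: Q = ω₀L/R = 1.146e+06·0.000762/1700 = 0.5135.

(a) f₀ = 1.823e+05 Hz  (b) Q = 0.5135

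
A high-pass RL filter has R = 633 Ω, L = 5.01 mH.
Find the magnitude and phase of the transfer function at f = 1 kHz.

Step 1 — Angular frequency: ω = 2π·1000 = 6283 rad/s.
Step 2 — Transfer function: H(jω) = jωL/(R + jωL).
Step 3 — Numerator jωL = j·31.48; denominator R + jωL = 633 + j31.48.
Step 4 — H = 0.002467 + j0.04961.
Step 5 — Magnitude: |H| = 0.04967 (-26.1 dB); phase: φ = 87.2°.

|H| = 0.04967 (-26.1 dB), φ = 87.2°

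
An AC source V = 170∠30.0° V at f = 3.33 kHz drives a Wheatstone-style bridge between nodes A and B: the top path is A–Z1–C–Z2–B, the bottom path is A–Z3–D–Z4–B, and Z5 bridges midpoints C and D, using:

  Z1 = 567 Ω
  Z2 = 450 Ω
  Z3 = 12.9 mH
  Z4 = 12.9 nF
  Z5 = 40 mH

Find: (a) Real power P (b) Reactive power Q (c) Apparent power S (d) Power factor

Step 1 — Angular frequency: ω = 2π·f = 2π·3330 = 2.092e+04 rad/s.
Step 2 — Component impedances:
  Z1: Z = R = 567 Ω
  Z2: Z = R = 450 Ω
  Z3: Z = jωL = j·2.092e+04·0.0129 = 0 + j269.9 Ω
  Z4: Z = 1/(jωC) = -j/(ω·C) = 0 - j3705 Ω
  Z5: Z = jωL = j·2.092e+04·0.04 = 0 + j836.9 Ω
Step 3 — Bridge requires nodal analysis (the Z5 bridge couples midpoints C and D, so the two paths cannot be reduced to a simple series/parallel combination). Setting node B to ground and injecting 1 A at node A, the 3-node admittance system at A, C, D solves to V_A = Z_AB = 941.9 + j45.05 Ω = 942.9∠2.7° Ω.
Step 4 — Source phasor: V = 170∠30.0° V = 147.2 + j85 V.
Step 5 — Current: I = V / Z = 0.1603 + j0.08258 A = 0.1803∠27.3° A.
Step 6 — Complex power: S = V·I* = 30.61 + j1.464 VA.
Step 7 — Real power: P = Re(S) = 30.61 W.
Step 8 — Reactive power: Q = Im(S) = 1.464 VAR.
Step 9 — Apparent power: |S| = 30.65 VA.
Step 10 — Power factor: PF = P/|S| = 0.9989 (lagging).

(a) P = 30.61 W  (b) Q = 1.464 VAR  (c) S = 30.65 VA  (d) PF = 0.9989 (lagging)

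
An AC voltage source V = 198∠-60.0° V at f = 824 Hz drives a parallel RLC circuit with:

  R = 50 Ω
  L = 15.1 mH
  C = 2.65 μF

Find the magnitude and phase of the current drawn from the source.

Step 1 — Angular frequency: ω = 2π·f = 2π·824 = 5177 rad/s.
Step 2 — Component impedances:
  R: Z = R = 50 Ω
  L: Z = jωL = j·5177·0.0151 = 0 + j78.18 Ω
  C: Z = 1/(jωC) = -j/(ω·C) = 0 - j72.89 Ω
Step 3 — Parallel combination: 1/Z_total = 1/R + 1/L + 1/C; Z_total = 49.89 - j2.317 Ω = 49.95∠-2.7° Ω.
Step 4 — Source phasor: V = 198∠-60.0° V = 99 - j171.5 V.
Step 5 — Ohm's law: I = V / Z_total = (99 - j171.5) / (49.89 - j2.317) = 2.139 - j3.338 A.
Step 6 — Convert to polar: |I| = 3.964 A, ∠I = -57.3°.

I = 3.964∠-57.3° A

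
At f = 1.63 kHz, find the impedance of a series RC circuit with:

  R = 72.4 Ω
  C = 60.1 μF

Step 1 — Angular frequency: ω = 2π·f = 2π·1630 = 1.024e+04 rad/s.
Step 2 — Component impedances:
  R: Z = R = 72.4 Ω
  C: Z = 1/(jωC) = -j/(ω·C) = 0 - j1.625 Ω
Step 3 — Series combination: Z_total = R + C = 72.4 - j1.625 Ω = 72.42∠-1.3° Ω.

Z = 72.4 - j1.625 Ω = 72.42∠-1.3° Ω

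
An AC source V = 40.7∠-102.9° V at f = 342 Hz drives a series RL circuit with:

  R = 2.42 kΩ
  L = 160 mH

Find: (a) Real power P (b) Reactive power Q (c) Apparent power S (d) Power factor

Step 1 — Angular frequency: ω = 2π·f = 2π·342 = 2149 rad/s.
Step 2 — Component impedances:
  R: Z = R = 2420 Ω
  L: Z = jωL = j·2149·0.16 = 0 + j343.8 Ω
Step 3 — Series combination: Z_total = R + L = 2420 + j343.8 Ω = 2444∠8.1° Ω.
Step 4 — Source phasor: V = 40.7∠-102.9° V = -9.086 - j39.67 V.
Step 5 — Current: I = V / Z = -0.005963 - j0.01555 A = 0.01665∠-111.0° A.
Step 6 — Complex power: S = V·I* = 0.671 + j0.09532 VA.
Step 7 — Real power: P = Re(S) = 0.671 W.
Step 8 — Reactive power: Q = Im(S) = 0.09532 VAR.
Step 9 — Apparent power: |S| = 0.6777 VA.
Step 10 — Power factor: PF = P/|S| = 0.9901 (lagging).

(a) P = 0.671 W  (b) Q = 0.09532 VAR  (c) S = 0.6777 VA  (d) PF = 0.9901 (lagging)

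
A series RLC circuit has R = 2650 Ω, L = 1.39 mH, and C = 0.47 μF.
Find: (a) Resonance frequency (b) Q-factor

Step 1 — Resonance condition Im(Z)=0 gives ω₀ = 1/√(LC).
Step 2 — ω₀ = 1/√(0.00139·4.7e-07) = 3.912e+04 rad/s.
Step 3 — f₀ = ω₀/(2π) = 6227 Hz.
Step 4 — Series Q: Q = ω₀L/R = 3.912e+04·0.00139/2650 = 0.02052.

(a) f₀ = 6227 Hz  (b) Q = 0.02052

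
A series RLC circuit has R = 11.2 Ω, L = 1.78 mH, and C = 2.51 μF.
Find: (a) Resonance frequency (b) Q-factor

Step 1 — Resonance condition Im(Z)=0 gives ω₀ = 1/√(LC).
Step 2 — ω₀ = 1/√(0.00178·2.51e-06) = 1.496e+04 rad/s.
Step 3 — f₀ = ω₀/(2π) = 2381 Hz.
Step 4 — Series Q: Q = ω₀L/R = 1.496e+04·0.00178/11.2 = 2.378.

(a) f₀ = 2381 Hz  (b) Q = 2.378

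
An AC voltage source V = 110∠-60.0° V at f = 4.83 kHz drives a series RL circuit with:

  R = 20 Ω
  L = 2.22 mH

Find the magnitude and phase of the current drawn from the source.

Step 1 — Angular frequency: ω = 2π·f = 2π·4830 = 3.035e+04 rad/s.
Step 2 — Component impedances:
  R: Z = R = 20 Ω
  L: Z = jωL = j·3.035e+04·0.00222 = 0 + j67.37 Ω
Step 3 — Series combination: Z_total = R + L = 20 + j67.37 Ω = 70.28∠73.5° Ω.
Step 4 — Source phasor: V = 110∠-60.0° V = 55 - j95.26 V.
Step 5 — Ohm's law: I = V / Z_total = (55 - j95.26) / (20 + j67.37) = -1.077 - j1.136 A.
Step 6 — Convert to polar: |I| = 1.565 A, ∠I = -133.5°.

I = 1.565∠-133.5° A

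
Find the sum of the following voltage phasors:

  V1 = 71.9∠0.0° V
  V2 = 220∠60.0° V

Step 1 — Convert each phasor to rectangular form:
  V1 = 71.9·(cos(0.0°) + j·sin(0.0°)) = 71.9 V
  V2 = 220·(cos(60.0°) + j·sin(60.0°)) = 110 + j190.5 V
Step 2 — Sum components: V_total = 181.9 + j190.5 V.
Step 3 — Convert to polar: |V_total| = 263.4 V, ∠V_total = 46.3°.

V_total = 263.4∠46.3° V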